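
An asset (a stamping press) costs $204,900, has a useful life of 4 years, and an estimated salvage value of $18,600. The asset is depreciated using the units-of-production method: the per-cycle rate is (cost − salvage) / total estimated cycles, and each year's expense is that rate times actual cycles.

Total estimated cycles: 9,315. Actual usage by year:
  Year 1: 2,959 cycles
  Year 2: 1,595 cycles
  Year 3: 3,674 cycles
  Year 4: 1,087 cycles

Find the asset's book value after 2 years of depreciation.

Depreciable base = $204,900 − $18,600 = $186,300.
Rate = $186,300 / 9,315 cycles = $20 per cycle.
Year 1: 2,959 × $20 = $59,180. Book value $145,720.
Year 2: 1,595 × $20 = $31,900. Book value $113,820.

$113,820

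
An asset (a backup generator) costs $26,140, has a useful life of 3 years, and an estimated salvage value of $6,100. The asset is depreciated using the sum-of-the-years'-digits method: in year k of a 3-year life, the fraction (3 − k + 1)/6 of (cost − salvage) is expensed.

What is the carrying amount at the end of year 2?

Depreciable base = $26,140 − $6,100 = $20,040.
Sum of the years' digits = 3+2+1 = 6.
Year 1: $20,040 × 3/6 = $10,020. Book value $16,120.
Year 2: $20,040 × 2/6 = $6,680. Book value $9,440.

$9,440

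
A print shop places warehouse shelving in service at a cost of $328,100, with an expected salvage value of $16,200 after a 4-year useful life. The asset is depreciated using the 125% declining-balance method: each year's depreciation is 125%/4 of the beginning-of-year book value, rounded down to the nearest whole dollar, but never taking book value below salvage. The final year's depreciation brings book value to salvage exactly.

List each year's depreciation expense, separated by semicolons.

Depreciable base = $328,100 − $16,200 = $311,900.
Year 1: ⌊$328,100 × 125%/4⌋ = $102,531. Book value $225,569.
Year 2: ⌊$225,569 × 125%/4⌋ = $70,490. Book value $155,079.
Year 3: ⌊$155,079 × 125%/4⌋ = $48,462. Book value $106,617.
Year 4 (final): $106,617 − $16,200 = $90,417. Book value $16,200.

$102,531; $70,490; $48,462; $90,417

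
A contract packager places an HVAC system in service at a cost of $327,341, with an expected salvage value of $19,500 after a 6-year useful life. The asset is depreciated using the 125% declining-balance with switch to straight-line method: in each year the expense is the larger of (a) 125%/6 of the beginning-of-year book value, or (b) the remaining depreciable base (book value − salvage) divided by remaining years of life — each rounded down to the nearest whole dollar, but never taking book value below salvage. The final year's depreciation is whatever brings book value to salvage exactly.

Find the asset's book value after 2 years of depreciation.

Depreciable base = $327,341 − $19,500 = $307,841.
Year 1: DB = ⌊$327,341 × 125%/6⌋ = $68,196; SL = ⌊$307,841/6⌋ = $51,306 → take DB $68,196. Book value $259,145.
Year 2: DB = ⌊$259,145 × 125%/6⌋ = $53,988; SL = ⌊$239,645/5⌋ = $47,929 → take DB $53,988. Book value $205,157.

$205,157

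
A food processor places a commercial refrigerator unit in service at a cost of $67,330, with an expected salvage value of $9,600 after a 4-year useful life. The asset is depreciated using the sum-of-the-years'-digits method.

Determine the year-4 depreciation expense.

Depreciable base = $67,330 − $9,600 = $57,730.
Sum of the years' digits = 4+3+2+1 = 10.
Year 1: $57,730 × 4/10 = $23,092. Book value $44,238.
Year 2: $57,730 × 3/10 = $17,319. Book value $26,919.
Year 3: $57,730 × 2/10 = $11,546. Book value $15,373.
Year 4: $57,730 × 1/10 = $5,773. Book value $9,600.

$5,773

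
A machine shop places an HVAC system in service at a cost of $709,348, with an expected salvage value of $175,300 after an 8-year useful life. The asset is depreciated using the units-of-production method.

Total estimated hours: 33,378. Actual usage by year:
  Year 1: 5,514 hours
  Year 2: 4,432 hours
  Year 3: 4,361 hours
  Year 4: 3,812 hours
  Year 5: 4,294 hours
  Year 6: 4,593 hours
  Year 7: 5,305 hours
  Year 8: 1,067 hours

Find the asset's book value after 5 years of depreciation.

Depreciable base = $709,348 − $175,300 = $534,048.
Rate = $534,048 / 33,378 hours = $16 per hour.
Year 1: 5,514 × $16 = $88,224. Book value $621,124.
Year 2: 4,432 × $16 = $70,912. Book value $550,212.
Year 3: 4,361 × $16 = $69,776. Book value $480,436.
Year 4: 3,812 × $16 = $60,992. Book value $419,444.
Year 5: 4,294 × $16 = $68,704. Book value $350,740.

$350,740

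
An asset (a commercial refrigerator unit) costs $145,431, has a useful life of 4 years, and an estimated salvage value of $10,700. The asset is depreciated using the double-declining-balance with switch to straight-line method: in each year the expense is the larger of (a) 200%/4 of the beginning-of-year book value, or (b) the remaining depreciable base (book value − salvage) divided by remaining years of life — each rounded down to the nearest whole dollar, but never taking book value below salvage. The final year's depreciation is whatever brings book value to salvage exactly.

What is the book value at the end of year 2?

Depreciable base = $145,431 − $10,700 = $134,731.
Year 1: DB = ⌊$145,431 × 200%/4⌋ = $72,715; SL = ⌊$134,731/4⌋ = $33,682 → take DB $72,715. Book value $72,716.
Year 2: DB = ⌊$72,716 × 200%/4⌋ = $36,358; SL = ⌊$62,016/3⌋ = $20,672 → take DB $36,358. Book value $36,358.

$36,358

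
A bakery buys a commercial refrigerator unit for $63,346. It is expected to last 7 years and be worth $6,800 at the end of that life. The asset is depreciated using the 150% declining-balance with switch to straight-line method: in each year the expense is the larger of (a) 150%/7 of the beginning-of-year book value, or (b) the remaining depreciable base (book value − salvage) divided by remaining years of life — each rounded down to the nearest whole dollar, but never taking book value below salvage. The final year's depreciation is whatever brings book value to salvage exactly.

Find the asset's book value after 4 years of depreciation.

$24,143

Depreciable base = $63,346 − $6,800 = $56,546.
Year 1: DB = ⌊$63,346 × 150%/7⌋ = $13,574; SL = ⌊$56,546/7⌋ = $8,078 → take DB $13,574. Book value $49,772.
Year 2: DB = ⌊$49,772 × 150%/7⌋ = $10,665; SL = ⌊$42,972/6⌋ = $7,162 → take DB $10,665. Book value $39,107.
Year 3: DB = ⌊$39,107 × 150%/7⌋ = $8,380; SL = ⌊$32,307/5⌋ = $6,461 → take DB $8,380. Book value $30,727.
Year 4: DB = ⌊$30,727 × 150%/7⌋ = $6,584; SL = ⌊$23,927/4⌋ = $5,981 → take DB $6,584. Book value $24,143.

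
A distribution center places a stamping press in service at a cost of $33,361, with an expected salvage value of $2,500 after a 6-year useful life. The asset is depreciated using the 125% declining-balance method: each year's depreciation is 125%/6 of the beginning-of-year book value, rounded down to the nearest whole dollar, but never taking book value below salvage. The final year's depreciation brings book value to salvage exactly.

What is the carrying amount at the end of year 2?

$20,909

Depreciable base = $33,361 − $2,500 = $30,861.
Year 1: ⌊$33,361 × 125%/6⌋ = $6,950. Book value $26,411.
Year 2: ⌊$26,411 × 125%/6⌋ = $5,502. Book value $20,909.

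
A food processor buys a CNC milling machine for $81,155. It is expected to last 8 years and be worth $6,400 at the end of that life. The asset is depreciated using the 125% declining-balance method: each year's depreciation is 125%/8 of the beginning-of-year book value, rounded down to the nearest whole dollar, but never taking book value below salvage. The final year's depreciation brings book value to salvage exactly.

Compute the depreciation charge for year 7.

Depreciable base = $81,155 − $6,400 = $74,755.
Year 1: ⌊$81,155 × 125%/8⌋ = $12,680. Book value $68,475.
Year 2: ⌊$68,475 × 125%/8⌋ = $10,699. Book value $57,776.
Year 3: ⌊$57,776 × 125%/8⌋ = $9,027. Book value $48,749.
Year 4: ⌊$48,749 × 125%/8⌋ = $7,617. Book value $41,132.
Year 5: ⌊$41,132 × 125%/8⌋ = $6,426. Book value $34,706.
Year 6: ⌊$34,706 × 125%/8⌋ = $5,422. Book value $29,284.
Year 7: ⌊$29,284 × 125%/8⌋ = $4,575. Book value $24,709.

$4,575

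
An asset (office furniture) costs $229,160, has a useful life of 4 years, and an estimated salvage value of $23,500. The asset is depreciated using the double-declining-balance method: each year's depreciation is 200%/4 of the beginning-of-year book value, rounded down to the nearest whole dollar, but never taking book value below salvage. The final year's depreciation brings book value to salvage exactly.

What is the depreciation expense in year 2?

$57,290

Depreciable base = $229,160 − $23,500 = $205,660.
Year 1: ⌊$229,160 × 200%/4⌋ = $114,580. Book value $114,580.
Year 2: ⌊$114,580 × 200%/4⌋ = $57,290. Book value $57,290.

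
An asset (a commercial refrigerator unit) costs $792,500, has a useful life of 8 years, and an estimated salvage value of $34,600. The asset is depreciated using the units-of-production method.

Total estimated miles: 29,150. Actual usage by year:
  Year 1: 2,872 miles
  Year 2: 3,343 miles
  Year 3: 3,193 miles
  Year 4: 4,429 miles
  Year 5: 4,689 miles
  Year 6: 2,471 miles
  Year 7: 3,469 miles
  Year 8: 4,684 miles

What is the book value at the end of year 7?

$156,384

Depreciable base = $792,500 − $34,600 = $757,900.
Rate = $757,900 / 29,150 miles = $26 per mile.
Year 1: 2,872 × $26 = $74,672. Book value $717,828.
Year 2: 3,343 × $26 = $86,918. Book value $630,910.
Year 3: 3,193 × $26 = $83,018. Book value $547,892.
Year 4: 4,429 × $26 = $115,154. Book value $432,738.
Year 5: 4,689 × $26 = $121,914. Book value $310,824.
Year 6: 2,471 × $26 = $64,246. Book value $246,578.
Year 7: 3,469 × $26 = $90,194. Book value $156,384.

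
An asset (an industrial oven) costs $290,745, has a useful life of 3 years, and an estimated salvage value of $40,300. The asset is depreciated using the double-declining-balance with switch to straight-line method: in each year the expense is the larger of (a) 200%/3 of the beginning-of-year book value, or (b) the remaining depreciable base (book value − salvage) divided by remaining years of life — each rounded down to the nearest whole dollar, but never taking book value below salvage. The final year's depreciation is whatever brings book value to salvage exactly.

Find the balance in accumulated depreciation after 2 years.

$250,445

Depreciable base = $290,745 − $40,300 = $250,445.
Year 1: DB = ⌊$290,745 × 200%/3⌋ = $193,830; SL = ⌊$250,445/3⌋ = $83,481 → take DB $193,830. Book value $96,915.
Year 2: DB = ⌊$96,915 × 200%/3⌋ = $64,610; SL = ⌊$56,615/2⌋ = $28,307 → take DB $64,610, capped at $56,615. Book value $40,300.
Accumulated through year 2 = $290,745 − $40,300 = $250,445.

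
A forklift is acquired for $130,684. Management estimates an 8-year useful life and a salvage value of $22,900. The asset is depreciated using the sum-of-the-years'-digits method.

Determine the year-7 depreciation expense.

$5,988

Depreciable base = $130,684 − $22,900 = $107,784.
Sum of the years' digits = 8+7+6+5+4+3+2+1 = 36.
Year 1: $107,784 × 8/36 = $23,952. Book value $106,732.
Year 2: $107,784 × 7/36 = $20,958. Book value $85,774.
Year 3: $107,784 × 6/36 = $17,964. Book value $67,810.
Year 4: $107,784 × 5/36 = $14,970. Book value $52,840.
Year 5: $107,784 × 4/36 = $11,976. Book value $40,864.
Year 6: $107,784 × 3/36 = $8,982. Book value $31,882.
Year 7: $107,784 × 2/36 = $5,988. Book value $25,894.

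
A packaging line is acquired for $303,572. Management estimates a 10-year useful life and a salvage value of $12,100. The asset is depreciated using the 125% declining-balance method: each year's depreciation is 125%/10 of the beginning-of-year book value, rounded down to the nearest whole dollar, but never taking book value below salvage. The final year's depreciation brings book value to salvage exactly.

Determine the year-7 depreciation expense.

Depreciable base = $303,572 − $12,100 = $291,472.
Year 1: ⌊$303,572 × 125%/10⌋ = $37,946. Book value $265,626.
Year 2: ⌊$265,626 × 125%/10⌋ = $33,203. Book value $232,423.
Year 3: ⌊$232,423 × 125%/10⌋ = $29,052. Book value $203,371.
Year 4: ⌊$203,371 × 125%/10⌋ = $25,421. Book value $177,950.
Year 5: ⌊$177,950 × 125%/10⌋ = $22,243. Book value $155,707.
Year 6: ⌊$155,707 × 125%/10⌋ = $19,463. Book value $136,244.
Year 7: ⌊$136,244 × 125%/10⌋ = $17,030. Book value $119,214.

$17,030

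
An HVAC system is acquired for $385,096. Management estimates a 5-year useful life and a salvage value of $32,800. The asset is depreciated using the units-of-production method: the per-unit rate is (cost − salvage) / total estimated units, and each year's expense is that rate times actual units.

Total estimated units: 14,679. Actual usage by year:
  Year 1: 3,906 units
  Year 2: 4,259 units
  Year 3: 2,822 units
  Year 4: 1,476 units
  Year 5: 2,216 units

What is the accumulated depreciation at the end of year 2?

Depreciable base = $385,096 − $32,800 = $352,296.
Rate = $352,296 / 14,679 units = $24 per unit.
Year 1: 3,906 × $24 = $93,744. Book value $291,352.
Year 2: 4,259 × $24 = $102,216. Book value $189,136.
Accumulated through year 2 = $385,096 − $189,136 = $195,960.

$195,960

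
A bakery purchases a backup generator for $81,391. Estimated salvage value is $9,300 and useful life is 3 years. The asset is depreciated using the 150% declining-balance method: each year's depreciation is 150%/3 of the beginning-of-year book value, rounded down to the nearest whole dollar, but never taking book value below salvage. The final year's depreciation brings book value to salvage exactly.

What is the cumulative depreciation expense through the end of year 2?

$61,043

Depreciable base = $81,391 − $9,300 = $72,091.
Year 1: ⌊$81,391 × 150%/3⌋ = $40,695. Book value $40,696.
Year 2: ⌊$40,696 × 150%/3⌋ = $20,348. Book value $20,348.
Accumulated through year 2 = $81,391 − $20,348 = $61,043.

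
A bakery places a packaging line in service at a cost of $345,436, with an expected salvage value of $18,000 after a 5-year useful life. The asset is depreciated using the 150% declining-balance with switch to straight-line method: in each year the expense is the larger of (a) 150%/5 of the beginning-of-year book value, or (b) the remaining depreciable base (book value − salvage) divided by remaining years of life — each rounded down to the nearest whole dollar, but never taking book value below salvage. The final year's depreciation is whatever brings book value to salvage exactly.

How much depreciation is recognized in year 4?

$50,243

Depreciable base = $345,436 − $18,000 = $327,436.
Year 1: DB = ⌊$345,436 × 150%/5⌋ = $103,630; SL = ⌊$327,436/5⌋ = $65,487 → take DB $103,630. Book value $241,806.
Year 2: DB = ⌊$241,806 × 150%/5⌋ = $72,541; SL = ⌊$223,806/4⌋ = $55,951 → take DB $72,541. Book value $169,265.
Year 3: DB = ⌊$169,265 × 150%/5⌋ = $50,779; SL = ⌊$151,265/3⌋ = $50,421 → take DB $50,779. Book value $118,486.
Year 4: DB = ⌊$118,486 × 150%/5⌋ = $35,545; SL = ⌊$100,486/2⌋ = $50,243 → take SL $50,243. Book value $68,243.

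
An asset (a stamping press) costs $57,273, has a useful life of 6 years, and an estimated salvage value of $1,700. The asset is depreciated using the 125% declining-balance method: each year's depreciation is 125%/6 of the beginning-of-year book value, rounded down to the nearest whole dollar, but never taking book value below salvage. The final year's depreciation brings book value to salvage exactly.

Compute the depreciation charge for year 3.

$7,478

Depreciable base = $57,273 − $1,700 = $55,573.
Year 1: ⌊$57,273 × 125%/6⌋ = $11,931. Book value $45,342.
Year 2: ⌊$45,342 × 125%/6⌋ = $9,446. Book value $35,896.
Year 3: ⌊$35,896 × 125%/6⌋ = $7,478. Book value $28,418.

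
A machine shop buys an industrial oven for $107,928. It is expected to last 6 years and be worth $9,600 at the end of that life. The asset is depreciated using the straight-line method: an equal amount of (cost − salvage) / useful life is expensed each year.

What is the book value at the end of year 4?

$42,376

Depreciable base = $107,928 − $9,600 = $98,328.
Annual expense = $98,328 / 6 = $16,388.
End of year 1: book value $91,540.
End of year 2: book value $75,152.
End of year 3: book value $58,764.
End of year 4: book value $42,376.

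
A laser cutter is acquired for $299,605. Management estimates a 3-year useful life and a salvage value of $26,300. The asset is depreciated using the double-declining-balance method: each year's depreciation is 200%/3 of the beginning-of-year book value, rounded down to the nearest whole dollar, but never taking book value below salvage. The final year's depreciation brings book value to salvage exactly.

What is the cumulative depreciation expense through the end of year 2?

$266,315

Depreciable base = $299,605 − $26,300 = $273,305.
Year 1: ⌊$299,605 × 200%/3⌋ = $199,736. Book value $99,869.
Year 2: ⌊$99,869 × 200%/3⌋ = $66,579. Book value $33,290.
Accumulated through year 2 = $299,605 − $33,290 = $266,315.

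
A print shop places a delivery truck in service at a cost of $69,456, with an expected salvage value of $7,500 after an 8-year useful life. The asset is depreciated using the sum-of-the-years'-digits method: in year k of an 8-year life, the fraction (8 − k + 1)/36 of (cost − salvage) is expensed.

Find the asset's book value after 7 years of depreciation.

$9,221

Depreciable base = $69,456 − $7,500 = $61,956.
Sum of the years' digits = 8+7+6+5+4+3+2+1 = 36.
Year 1: $61,956 × 8/36 = $13,768. Book value $55,688.
Year 2: $61,956 × 7/36 = $12,047. Book value $43,641.
Year 3: $61,956 × 6/36 = $10,326. Book value $33,315.
Year 4: $61,956 × 5/36 = $8,605. Book value $24,710.
Year 5: $61,956 × 4/36 = $6,884. Book value $17,826.
Year 6: $61,956 × 3/36 = $5,163. Book value $12,663.
Year 7: $61,956 × 2/36 = $3,442. Book value $9,221.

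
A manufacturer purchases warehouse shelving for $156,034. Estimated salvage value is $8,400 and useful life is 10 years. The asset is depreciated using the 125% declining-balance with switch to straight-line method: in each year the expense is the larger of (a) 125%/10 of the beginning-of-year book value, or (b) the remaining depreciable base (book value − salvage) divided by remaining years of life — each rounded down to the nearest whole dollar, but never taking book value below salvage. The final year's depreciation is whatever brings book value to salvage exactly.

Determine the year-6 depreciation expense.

Depreciable base = $156,034 − $8,400 = $147,634.
Year 1: DB = ⌊$156,034 × 125%/10⌋ = $19,504; SL = ⌊$147,634/10⌋ = $14,763 → take DB $19,504. Book value $136,530.
Year 2: DB = ⌊$136,530 × 125%/10⌋ = $17,066; SL = ⌊$128,130/9⌋ = $14,236 → take DB $17,066. Book value $119,464.
Year 3: DB = ⌊$119,464 × 125%/10⌋ = $14,933; SL = ⌊$111,064/8⌋ = $13,883 → take DB $14,933. Book value $104,531.
Year 4: DB = ⌊$104,531 × 125%/10⌋ = $13,066; SL = ⌊$96,131/7⌋ = $13,733 → take SL $13,733. Book value $90,798.
Year 5: DB = ⌊$90,798 × 125%/10⌋ = $11,349; SL = ⌊$82,398/6⌋ = $13,733 → take SL $13,733. Book value $77,065.
Year 6: DB = ⌊$77,065 × 125%/10⌋ = $9,633; SL = ⌊$68,665/5⌋ = $13,733 → take SL $13,733. Book value $63,332.

$13,733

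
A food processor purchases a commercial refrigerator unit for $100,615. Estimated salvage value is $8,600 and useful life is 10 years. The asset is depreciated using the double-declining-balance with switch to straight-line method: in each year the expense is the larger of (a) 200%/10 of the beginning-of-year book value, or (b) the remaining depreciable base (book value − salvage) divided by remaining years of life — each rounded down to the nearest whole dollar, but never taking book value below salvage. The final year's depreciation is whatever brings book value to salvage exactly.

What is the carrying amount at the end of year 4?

$41,213

Depreciable base = $100,615 − $8,600 = $92,015.
Year 1: DB = ⌊$100,615 × 200%/10⌋ = $20,123; SL = ⌊$92,015/10⌋ = $9,201 → take DB $20,123. Book value $80,492.
Year 2: DB = ⌊$80,492 × 200%/10⌋ = $16,098; SL = ⌊$71,892/9⌋ = $7,988 → take DB $16,098. Book value $64,394.
Year 3: DB = ⌊$64,394 × 200%/10⌋ = $12,878; SL = ⌊$55,794/8⌋ = $6,974 → take DB $12,878. Book value $51,516.
Year 4: DB = ⌊$51,516 × 200%/10⌋ = $10,303; SL = ⌊$42,916/7⌋ = $6,130 → take DB $10,303. Book value $41,213.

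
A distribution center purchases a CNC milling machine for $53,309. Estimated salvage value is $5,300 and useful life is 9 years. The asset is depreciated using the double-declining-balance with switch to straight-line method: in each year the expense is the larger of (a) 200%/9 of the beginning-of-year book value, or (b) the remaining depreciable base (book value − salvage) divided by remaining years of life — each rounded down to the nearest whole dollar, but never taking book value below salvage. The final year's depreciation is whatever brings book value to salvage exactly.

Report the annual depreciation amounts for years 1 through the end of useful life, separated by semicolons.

Depreciable base = $53,309 − $5,300 = $48,009.
Year 1: DB = ⌊$53,309 × 200%/9⌋ = $11,846; SL = ⌊$48,009/9⌋ = $5,334 → take DB $11,846. Book value $41,463.
Year 2: DB = ⌊$41,463 × 200%/9⌋ = $9,214; SL = ⌊$36,163/8⌋ = $4,520 → take DB $9,214. Book value $32,249.
Year 3: DB = ⌊$32,249 × 200%/9⌋ = $7,166; SL = ⌊$26,949/7⌋ = $3,849 → take DB $7,166. Book value $25,083.
Year 4: DB = ⌊$25,083 × 200%/9⌋ = $5,574; SL = ⌊$19,783/6⌋ = $3,297 → take DB $5,574. Book value $19,509.
Year 5: DB = ⌊$19,509 × 200%/9⌋ = $4,335; SL = ⌊$14,209/5⌋ = $2,841 → take DB $4,335. Book value $15,174.
Year 6: DB = ⌊$15,174 × 200%/9⌋ = $3,372; SL = ⌊$9,874/4⌋ = $2,468 → take DB $3,372. Book value $11,802.
Year 7: DB = ⌊$11,802 × 200%/9⌋ = $2,622; SL = ⌊$6,502/3⌋ = $2,167 → take DB $2,622. Book value $9,180.
Year 8: DB = ⌊$9,180 × 200%/9⌋ = $2,040; SL = ⌊$3,880/2⌋ = $1,940 → take DB $2,040. Book value $7,140.
Year 9 (final): $7,140 − $5,300 = $1,840. Book value $5,300.

$11,846; $9,214; $7,166; $5,574; $4,335; $3,372; $2,622; $2,040; $1,840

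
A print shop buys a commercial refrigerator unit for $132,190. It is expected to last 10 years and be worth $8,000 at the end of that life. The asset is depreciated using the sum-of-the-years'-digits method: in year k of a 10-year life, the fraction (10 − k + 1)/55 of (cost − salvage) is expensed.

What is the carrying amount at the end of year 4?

Depreciable base = $132,190 − $8,000 = $124,190.
Sum of the years' digits = 10+9+8+7+6+5+4+3+2+1 = 55.
Year 1: $124,190 × 10/55 = $22,580. Book value $109,610.
Year 2: $124,190 × 9/55 = $20,322. Book value $89,288.
Year 3: $124,190 × 8/55 = $18,064. Book value $71,224.
Year 4: $124,190 × 7/55 = $15,806. Book value $55,418.

$55,418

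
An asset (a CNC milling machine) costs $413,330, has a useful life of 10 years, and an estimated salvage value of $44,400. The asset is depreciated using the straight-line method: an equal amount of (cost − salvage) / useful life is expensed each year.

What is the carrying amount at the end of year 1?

Depreciable base = $413,330 − $44,400 = $368,930.
Annual expense = $368,930 / 10 = $36,893.
End of year 1: book value $376,437.

$376,437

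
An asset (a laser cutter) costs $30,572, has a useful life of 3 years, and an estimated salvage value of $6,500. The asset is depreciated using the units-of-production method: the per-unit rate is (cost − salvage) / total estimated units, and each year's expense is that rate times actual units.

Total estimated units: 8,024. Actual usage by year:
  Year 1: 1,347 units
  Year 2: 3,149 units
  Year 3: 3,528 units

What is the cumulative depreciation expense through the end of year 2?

$13,488

Depreciable base = $30,572 − $6,500 = $24,072.
Rate = $24,072 / 8,024 units = $3 per unit.
Year 1: 1,347 × $3 = $4,041. Book value $26,531.
Year 2: 3,149 × $3 = $9,447. Book value $17,084.
Accumulated through year 2 = $30,572 − $17,084 = $13,488.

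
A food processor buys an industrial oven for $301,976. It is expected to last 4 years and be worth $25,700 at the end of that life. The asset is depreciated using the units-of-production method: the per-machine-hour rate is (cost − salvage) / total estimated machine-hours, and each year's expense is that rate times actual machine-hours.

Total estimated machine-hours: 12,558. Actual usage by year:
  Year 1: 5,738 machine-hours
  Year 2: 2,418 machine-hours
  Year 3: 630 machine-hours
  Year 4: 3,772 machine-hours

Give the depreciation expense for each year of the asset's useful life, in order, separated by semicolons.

Depreciable base = $301,976 − $25,700 = $276,276.
Rate = $276,276 / 12,558 machine-hours = $22 per machine-hour.
Year 1: 5,738 × $22 = $126,236. Book value $175,740.
Year 2: 2,418 × $22 = $53,196. Book value $122,544.
Year 3: 630 × $22 = $13,860. Book value $108,684.
Year 4: 3,772 × $22 = $82,984. Book value $25,700.

$126,236; $53,196; $13,860; $82,984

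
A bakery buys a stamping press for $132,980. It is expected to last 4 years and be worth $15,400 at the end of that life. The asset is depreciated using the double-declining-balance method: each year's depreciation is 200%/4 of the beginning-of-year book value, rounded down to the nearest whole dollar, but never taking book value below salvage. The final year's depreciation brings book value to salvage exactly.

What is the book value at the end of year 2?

Depreciable base = $132,980 − $15,400 = $117,580.
Year 1: ⌊$132,980 × 200%/4⌋ = $66,490. Book value $66,490.
Year 2: ⌊$66,490 × 200%/4⌋ = $33,245. Book value $33,245.

$33,245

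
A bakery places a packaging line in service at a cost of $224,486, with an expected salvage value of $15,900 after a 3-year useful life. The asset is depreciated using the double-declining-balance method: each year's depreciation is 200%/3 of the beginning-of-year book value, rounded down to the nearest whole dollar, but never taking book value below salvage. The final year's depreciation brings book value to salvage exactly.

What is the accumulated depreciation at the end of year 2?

$199,543

Depreciable base = $224,486 − $15,900 = $208,586.
Year 1: ⌊$224,486 × 200%/3⌋ = $149,657. Book value $74,829.
Year 2: ⌊$74,829 × 200%/3⌋ = $49,886. Book value $24,943.
Accumulated through year 2 = $224,486 − $24,943 = $199,543.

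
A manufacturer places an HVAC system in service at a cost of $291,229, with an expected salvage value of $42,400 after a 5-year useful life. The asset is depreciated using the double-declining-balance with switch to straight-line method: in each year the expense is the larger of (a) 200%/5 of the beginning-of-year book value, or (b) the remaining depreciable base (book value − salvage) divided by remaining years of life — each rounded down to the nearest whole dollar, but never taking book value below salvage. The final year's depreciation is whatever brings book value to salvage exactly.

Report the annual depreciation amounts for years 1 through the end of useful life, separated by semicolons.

$116,491; $69,895; $41,937; $20,506; $0

Depreciable base = $291,229 − $42,400 = $248,829.
Year 1: DB = ⌊$291,229 × 200%/5⌋ = $116,491; SL = ⌊$248,829/5⌋ = $49,765 → take DB $116,491. Book value $174,738.
Year 2: DB = ⌊$174,738 × 200%/5⌋ = $69,895; SL = ⌊$132,338/4⌋ = $33,084 → take DB $69,895. Book value $104,843.
Year 3: DB = ⌊$104,843 × 200%/5⌋ = $41,937; SL = ⌊$62,443/3⌋ = $20,814 → take DB $41,937. Book value $62,906.
Year 4: DB = ⌊$62,906 × 200%/5⌋ = $25,162; SL = ⌊$20,506/2⌋ = $10,253 → take DB $25,162, capped at $20,506. Book value $42,400.
Year 5 (final): $42,400 − $42,400 = $0. Book value $42,400.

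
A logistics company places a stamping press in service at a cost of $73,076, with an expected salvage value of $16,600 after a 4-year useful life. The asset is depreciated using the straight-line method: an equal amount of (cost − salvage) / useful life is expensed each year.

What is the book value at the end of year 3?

Depreciable base = $73,076 − $16,600 = $56,476.
Annual expense = $56,476 / 4 = $14,119.
End of year 1: book value $58,957.
End of year 2: book value $44,838.
End of year 3: book value $30,719.

$30,719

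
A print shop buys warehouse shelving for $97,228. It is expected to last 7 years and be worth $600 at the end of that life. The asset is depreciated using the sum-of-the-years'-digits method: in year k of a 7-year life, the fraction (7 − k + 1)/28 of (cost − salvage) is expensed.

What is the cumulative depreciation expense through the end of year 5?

Depreciable base = $97,228 − $600 = $96,628.
Sum of the years' digits = 7+6+5+4+3+2+1 = 28.
Year 1: $96,628 × 7/28 = $24,157. Book value $73,071.
Year 2: $96,628 × 6/28 = $20,706. Book value $52,365.
Year 3: $96,628 × 5/28 = $17,255. Book value $35,110.
Year 4: $96,628 × 4/28 = $13,804. Book value $21,306.
Year 5: $96,628 × 3/28 = $10,353. Book value $10,953.
Accumulated through year 5 = $97,228 − $10,953 = $86,275.

$86,275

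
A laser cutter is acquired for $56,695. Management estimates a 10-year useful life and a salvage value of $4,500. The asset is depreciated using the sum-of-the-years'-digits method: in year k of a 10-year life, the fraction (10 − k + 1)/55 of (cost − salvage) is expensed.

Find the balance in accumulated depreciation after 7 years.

Depreciable base = $56,695 − $4,500 = $52,195.
Sum of the years' digits = 10+9+8+7+6+5+4+3+2+1 = 55.
Year 1: $52,195 × 10/55 = $9,490. Book value $47,205.
Year 2: $52,195 × 9/55 = $8,541. Book value $38,664.
Year 3: $52,195 × 8/55 = $7,592. Book value $31,072.
Year 4: $52,195 × 7/55 = $6,643. Book value $24,429.
Year 5: $52,195 × 6/55 = $5,694. Book value $18,735.
Year 6: $52,195 × 5/55 = $4,745. Book value $13,990.
Year 7: $52,195 × 4/55 = $3,796. Book value $10,194.
Accumulated through year 7 = $56,695 − $10,194 = $46,501.

$46,501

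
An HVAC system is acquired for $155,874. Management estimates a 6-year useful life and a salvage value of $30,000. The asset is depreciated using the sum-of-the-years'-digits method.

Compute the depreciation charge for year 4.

Depreciable base = $155,874 − $30,000 = $125,874.
Sum of the years' digits = 6+5+4+3+2+1 = 21.
Year 1: $125,874 × 6/21 = $35,964. Book value $119,910.
Year 2: $125,874 × 5/21 = $29,970. Book value $89,940.
Year 3: $125,874 × 4/21 = $23,976. Book value $65,964.
Year 4: $125,874 × 3/21 = $17,982. Book value $47,982.

$17,982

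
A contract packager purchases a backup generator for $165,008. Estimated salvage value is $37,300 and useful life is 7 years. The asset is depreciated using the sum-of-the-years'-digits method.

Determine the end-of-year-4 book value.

$64,666

Depreciable base = $165,008 − $37,300 = $127,708.
Sum of the years' digits = 7+6+5+4+3+2+1 = 28.
Year 1: $127,708 × 7/28 = $31,927. Book value $133,081.
Year 2: $127,708 × 6/28 = $27,366. Book value $105,715.
Year 3: $127,708 × 5/28 = $22,805. Book value $82,910.
Year 4: $127,708 × 4/28 = $18,244. Book value $64,666.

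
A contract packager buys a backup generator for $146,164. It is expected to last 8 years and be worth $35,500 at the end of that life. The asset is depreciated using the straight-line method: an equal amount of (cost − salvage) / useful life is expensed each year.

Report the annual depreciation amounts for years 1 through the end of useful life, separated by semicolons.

Depreciable base = $146,164 − $35,500 = $110,664.
Annual expense = $110,664 / 8 = $13,833.
End of year 1: book value $132,331.
End of year 2: book value $118,498.
End of year 3: book value $104,665.
End of year 4: book value $90,832.
End of year 5: book value $76,999.
End of year 6: book value $63,166.
End of year 7: book value $49,333.
End of year 8: book value $35,500.

$13,833; $13,833; $13,833; $13,833; $13,833; $13,833; $13,833; $13,833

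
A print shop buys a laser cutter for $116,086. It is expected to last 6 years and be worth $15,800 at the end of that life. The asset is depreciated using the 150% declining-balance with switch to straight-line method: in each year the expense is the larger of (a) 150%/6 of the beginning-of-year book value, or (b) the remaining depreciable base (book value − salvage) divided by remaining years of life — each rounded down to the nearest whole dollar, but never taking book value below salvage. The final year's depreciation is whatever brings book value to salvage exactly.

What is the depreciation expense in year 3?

$16,324

Depreciable base = $116,086 − $15,800 = $100,286.
Year 1: DB = ⌊$116,086 × 150%/6⌋ = $29,021; SL = ⌊$100,286/6⌋ = $16,714 → take DB $29,021. Book value $87,065.
Year 2: DB = ⌊$87,065 × 150%/6⌋ = $21,766; SL = ⌊$71,265/5⌋ = $14,253 → take DB $21,766. Book value $65,299.
Year 3: DB = ⌊$65,299 × 150%/6⌋ = $16,324; SL = ⌊$49,499/4⌋ = $12,374 → take DB $16,324. Book value $48,975.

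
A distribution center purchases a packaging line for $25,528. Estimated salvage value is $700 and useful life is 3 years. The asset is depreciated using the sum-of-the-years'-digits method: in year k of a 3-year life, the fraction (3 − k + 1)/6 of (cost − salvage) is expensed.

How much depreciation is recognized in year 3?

$4,138

Depreciable base = $25,528 − $700 = $24,828.
Sum of the years' digits = 3+2+1 = 6.
Year 1: $24,828 × 3/6 = $12,414. Book value $13,114.
Year 2: $24,828 × 2/6 = $8,276. Book value $4,838.
Year 3: $24,828 × 1/6 = $4,138. Book value $700.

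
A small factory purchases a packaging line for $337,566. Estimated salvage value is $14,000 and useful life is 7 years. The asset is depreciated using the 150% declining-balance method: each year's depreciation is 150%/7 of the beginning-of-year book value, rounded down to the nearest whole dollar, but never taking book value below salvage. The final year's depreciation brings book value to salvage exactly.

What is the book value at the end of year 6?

Depreciable base = $337,566 − $14,000 = $323,566.
Year 1: ⌊$337,566 × 150%/7⌋ = $72,335. Book value $265,231.
Year 2: ⌊$265,231 × 150%/7⌋ = $56,835. Book value $208,396.
Year 3: ⌊$208,396 × 150%/7⌋ = $44,656. Book value $163,740.
Year 4: ⌊$163,740 × 150%/7⌋ = $35,087. Book value $128,653.
Year 5: ⌊$128,653 × 150%/7⌋ = $27,568. Book value $101,085.
Year 6: ⌊$101,085 × 150%/7⌋ = $21,661. Book value $79,424.

$79,424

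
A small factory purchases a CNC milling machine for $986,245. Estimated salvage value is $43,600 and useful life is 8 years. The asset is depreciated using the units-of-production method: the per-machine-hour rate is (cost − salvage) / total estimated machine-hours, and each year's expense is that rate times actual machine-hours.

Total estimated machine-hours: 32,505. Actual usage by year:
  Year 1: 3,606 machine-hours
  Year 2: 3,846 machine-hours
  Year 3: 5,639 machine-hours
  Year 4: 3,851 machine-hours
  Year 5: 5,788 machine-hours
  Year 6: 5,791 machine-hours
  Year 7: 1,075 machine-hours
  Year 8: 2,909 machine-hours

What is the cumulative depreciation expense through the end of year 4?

$491,318

Depreciable base = $986,245 − $43,600 = $942,645.
Rate = $942,645 / 32,505 machine-hours = $29 per machine-hour.
Year 1: 3,606 × $29 = $104,574. Book value $881,671.
Year 2: 3,846 × $29 = $111,534. Book value $770,137.
Year 3: 5,639 × $29 = $163,531. Book value $606,606.
Year 4: 3,851 × $29 = $111,679. Book value $494,927.
Accumulated through year 4 = $986,245 − $494,927 = $491,318.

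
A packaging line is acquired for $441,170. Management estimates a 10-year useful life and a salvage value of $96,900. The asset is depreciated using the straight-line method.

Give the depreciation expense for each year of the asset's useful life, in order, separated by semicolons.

$34,427; $34,427; $34,427; $34,427; $34,427; $34,427; $34,427; $34,427; $34,427; $34,427

Depreciable base = $441,170 − $96,900 = $344,270.
Annual expense = $344,270 / 10 = $34,427.
End of year 1: book value $406,743.
End of year 2: book value $372,316.
End of year 3: book value $337,889.
End of year 4: book value $303,462.
End of year 5: book value $269,035.
End of year 6: book value $234,608.
End of year 7: book value $200,181.
End of year 8: book value $165,754.
End of year 9: book value $131,327.
End of year 10: book value $96,900.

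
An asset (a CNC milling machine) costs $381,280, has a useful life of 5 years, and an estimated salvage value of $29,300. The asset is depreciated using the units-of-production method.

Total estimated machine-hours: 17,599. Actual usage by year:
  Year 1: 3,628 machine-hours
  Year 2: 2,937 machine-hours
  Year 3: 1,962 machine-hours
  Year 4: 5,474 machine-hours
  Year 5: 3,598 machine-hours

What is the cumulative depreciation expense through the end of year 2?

$131,300

Depreciable base = $381,280 − $29,300 = $351,980.
Rate = $351,980 / 17,599 machine-hours = $20 per machine-hour.
Year 1: 3,628 × $20 = $72,560. Book value $308,720.
Year 2: 2,937 × $20 = $58,740. Book value $249,980.
Accumulated through year 2 = $381,280 − $249,980 = $131,300.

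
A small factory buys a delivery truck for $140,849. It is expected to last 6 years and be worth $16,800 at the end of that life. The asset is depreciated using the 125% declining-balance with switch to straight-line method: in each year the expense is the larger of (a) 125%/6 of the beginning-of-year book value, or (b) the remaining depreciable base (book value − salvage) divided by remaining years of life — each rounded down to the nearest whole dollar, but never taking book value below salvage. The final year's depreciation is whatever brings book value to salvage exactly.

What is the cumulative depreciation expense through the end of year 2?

$52,573

Depreciable base = $140,849 − $16,800 = $124,049.
Year 1: DB = ⌊$140,849 × 125%/6⌋ = $29,343; SL = ⌊$124,049/6⌋ = $20,674 → take DB $29,343. Book value $111,506.
Year 2: DB = ⌊$111,506 × 125%/6⌋ = $23,230; SL = ⌊$94,706/5⌋ = $18,941 → take DB $23,230. Book value $88,276.
Accumulated through year 2 = $140,849 − $88,276 = $52,573.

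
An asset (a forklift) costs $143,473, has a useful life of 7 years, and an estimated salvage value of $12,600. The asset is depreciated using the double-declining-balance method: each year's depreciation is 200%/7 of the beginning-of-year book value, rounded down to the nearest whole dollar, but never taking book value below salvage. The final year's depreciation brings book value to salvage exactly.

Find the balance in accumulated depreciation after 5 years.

$116,795

Depreciable base = $143,473 − $12,600 = $130,873.
Year 1: ⌊$143,473 × 200%/7⌋ = $40,992. Book value $102,481.
Year 2: ⌊$102,481 × 200%/7⌋ = $29,280. Book value $73,201.
Year 3: ⌊$73,201 × 200%/7⌋ = $20,914. Book value $52,287.
Year 4: ⌊$52,287 × 200%/7⌋ = $14,939. Book value $37,348.
Year 5: ⌊$37,348 × 200%/7⌋ = $10,670. Book value $26,678.
Accumulated through year 5 = $143,473 − $26,678 = $116,795.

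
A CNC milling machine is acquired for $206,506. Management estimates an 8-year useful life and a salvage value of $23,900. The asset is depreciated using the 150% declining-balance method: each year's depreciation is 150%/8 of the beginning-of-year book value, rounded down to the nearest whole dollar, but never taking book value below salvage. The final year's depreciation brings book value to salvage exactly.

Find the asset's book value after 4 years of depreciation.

$89,998

Depreciable base = $206,506 − $23,900 = $182,606.
Year 1: ⌊$206,506 × 150%/8⌋ = $38,719. Book value $167,787.
Year 2: ⌊$167,787 × 150%/8⌋ = $31,460. Book value $136,327.
Year 3: ⌊$136,327 × 150%/8⌋ = $25,561. Book value $110,766.
Year 4: ⌊$110,766 × 150%/8⌋ = $20,768. Book value $89,998.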